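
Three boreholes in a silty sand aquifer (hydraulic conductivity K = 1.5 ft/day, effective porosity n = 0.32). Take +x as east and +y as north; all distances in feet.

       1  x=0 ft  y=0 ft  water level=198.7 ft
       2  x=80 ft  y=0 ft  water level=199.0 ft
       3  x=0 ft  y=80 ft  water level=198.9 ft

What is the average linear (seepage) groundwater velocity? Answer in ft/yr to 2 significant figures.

7.7 ft/yr

∂h/∂x = (199.0 − 198.7) / (80 − 0) = +0.003750
∂h/∂y = (198.9 − 198.7) / (80 − 0) = +0.002500
|∇h| = √(0.003750² + 0.002500²) = 0.004507
Seepage velocity v = K·i/n = 1.5 × 0.004507 / 0.32 = 0.02113 ft/day = 7.718 ft/yr.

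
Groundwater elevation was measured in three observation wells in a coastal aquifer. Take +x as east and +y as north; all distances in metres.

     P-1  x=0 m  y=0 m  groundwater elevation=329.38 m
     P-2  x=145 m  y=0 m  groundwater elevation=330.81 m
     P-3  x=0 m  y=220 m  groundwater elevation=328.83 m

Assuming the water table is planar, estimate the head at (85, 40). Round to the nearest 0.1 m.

∂h/∂x = (330.81 − 329.38) / (145 − 0) = +0.009862
∂h/∂y = (328.83 − 329.38) / (220 − 0) = -0.002500
h(85, 40) = 329.38 + (+0.009862)·(85) + (-0.002500)·(40) = 329.38 +0.838 -0.100 = 330.118 m.

330.1 m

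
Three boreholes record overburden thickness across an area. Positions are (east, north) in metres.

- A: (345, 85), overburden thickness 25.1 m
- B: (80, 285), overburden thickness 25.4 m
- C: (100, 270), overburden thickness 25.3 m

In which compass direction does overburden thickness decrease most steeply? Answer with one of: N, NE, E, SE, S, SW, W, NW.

NE

Three-point gradient (reference A): Δ to B = (-265, 200, +0.3), Δ to C = (-245, 185, +0.2).
∂d/∂x = -0.6200, ∂d/∂y = -0.8200 (det = -25).
Steepest decrease is along −∇f = (+0.6200 E, +0.8200 N) → northeast.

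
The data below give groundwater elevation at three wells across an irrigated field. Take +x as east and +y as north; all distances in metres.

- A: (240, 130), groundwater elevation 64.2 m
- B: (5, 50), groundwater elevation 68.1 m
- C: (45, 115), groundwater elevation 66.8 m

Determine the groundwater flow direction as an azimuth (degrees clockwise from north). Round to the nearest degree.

Differences from A: to B (Δx, Δy, Δh) = (-235, -80, +3.9); to C = (-195, -15, +2.6).
Solve a·Δx + b·Δy = Δh: det = (-235)·(-15) − (-195)·(-80) = -12075.
∂h/∂x = [(+3.9)·(-15) − (+2.6)·(-80)] / -12075 = -0.01238
∂h/∂y = [(-235)·(+2.6) − (-195)·(+3.9)] / -12075 = -0.01238
Flow direction (−∇h) has components (+0.01238 E, +0.01238 N).
Azimuth = atan2(E, N) = atan2(+0.01238, +0.01238) = 45.0° ≈ 045°.

045°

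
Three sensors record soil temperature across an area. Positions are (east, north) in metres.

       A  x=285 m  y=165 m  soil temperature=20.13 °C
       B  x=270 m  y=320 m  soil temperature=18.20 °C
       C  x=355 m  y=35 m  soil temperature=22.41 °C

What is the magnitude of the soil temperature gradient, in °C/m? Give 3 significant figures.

Differences from A: to B (Δx, Δy, Δh) = (-15, 155, -1.93); to C = (70, -130, +2.28).
Solve a·Δx + b·Δy = ΔT: det = (-15)·(-130) − 70·155 = -8900.
∂T/∂x = [(-1.93)·(-130) − (+2.28)·155] / -8900 = +0.01152
∂T/∂y = [(-15)·(+2.28) − 70·(-1.93)] / -8900 = -0.01134
|∇f| = √(0.01152² + -0.01134²) = 0.01616 °C/m

0.0162 °C/m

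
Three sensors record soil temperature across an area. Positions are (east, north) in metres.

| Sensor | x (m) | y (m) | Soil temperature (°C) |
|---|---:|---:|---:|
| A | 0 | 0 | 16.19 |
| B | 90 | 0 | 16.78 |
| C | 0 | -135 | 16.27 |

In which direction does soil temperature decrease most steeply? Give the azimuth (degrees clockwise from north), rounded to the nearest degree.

∂T/∂x = (16.78 − 16.19) / (90 − 0) = +0.006556
∂T/∂y = (16.27 − 16.19) / (-135 − 0) = -0.0005926
Steepest decrease is along −∇f: components (-0.006556 E, +0.0005926 N).
Azimuth = atan2(-0.006556, +0.0005926) = 275.2° ≈ 275°.

275°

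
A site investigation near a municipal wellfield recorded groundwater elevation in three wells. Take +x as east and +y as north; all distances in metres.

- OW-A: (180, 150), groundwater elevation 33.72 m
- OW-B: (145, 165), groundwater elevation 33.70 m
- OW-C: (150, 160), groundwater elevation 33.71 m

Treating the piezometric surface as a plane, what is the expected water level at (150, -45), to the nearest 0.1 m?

With h = a·x + b·y + c and OW-A as origin, the differences give:
  (-35)·a + 15·b = -0.02
  (-30)·a + 10·b = -0.01
Eliminate b (×10 and ×15, subtract): 100·a = -0.050 → a = ∂h/∂x = -0.0005000
Back-substitute: b = ∂h/∂y = -0.002500.
h(150, -45) = 33.72 + (-0.0005000)·(-30) + (-0.002500)·(-195) = 33.72 +0.015 +0.487 = 34.222 m.

34.2 m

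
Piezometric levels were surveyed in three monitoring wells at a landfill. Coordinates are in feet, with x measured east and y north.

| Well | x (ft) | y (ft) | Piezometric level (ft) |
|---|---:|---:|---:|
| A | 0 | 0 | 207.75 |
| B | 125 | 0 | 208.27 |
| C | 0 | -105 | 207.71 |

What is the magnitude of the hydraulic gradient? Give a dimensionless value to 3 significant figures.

∂h/∂x = (208.27 − 207.75) / (125 − 0) = +0.004160
∂h/∂y = (207.71 − 207.75) / (-105 − 0) = +0.0003810
|∇h| = √(0.004160² + 0.0003810²) = 0.004177

0.00418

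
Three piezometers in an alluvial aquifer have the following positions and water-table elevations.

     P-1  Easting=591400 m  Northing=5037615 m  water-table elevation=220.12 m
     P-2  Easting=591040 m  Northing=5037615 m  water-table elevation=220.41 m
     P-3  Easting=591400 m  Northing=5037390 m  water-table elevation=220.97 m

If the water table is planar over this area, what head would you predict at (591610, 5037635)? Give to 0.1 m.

∂h/∂x = (220.41 − 220.12) / (591040 − 591400) = -0.0008056
∂h/∂y = (220.97 − 220.12) / (5037390 − 5037615) = -0.003778
h(591610, 5037635) = 220.12 + (-0.0008056)·(210) + (-0.003778)·(20) = 220.12 -0.169 -0.076 = 219.875 m.

219.9 m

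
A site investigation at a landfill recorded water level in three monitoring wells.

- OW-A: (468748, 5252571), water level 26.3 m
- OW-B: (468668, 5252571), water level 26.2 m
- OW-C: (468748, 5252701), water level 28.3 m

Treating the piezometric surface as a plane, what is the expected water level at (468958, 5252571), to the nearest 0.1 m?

26.6 m

∂h/∂x = (26.2 − 26.3) / (468668 − 468748) = +0.001250
∂h/∂y = (28.3 − 26.3) / (5252701 − 5252571) = +0.01538
h(468958, 5252571) = 26.3 + (+0.001250)·(210) + (+0.01538)·(0) = 26.3 +0.263 +0.000 = 26.562 m.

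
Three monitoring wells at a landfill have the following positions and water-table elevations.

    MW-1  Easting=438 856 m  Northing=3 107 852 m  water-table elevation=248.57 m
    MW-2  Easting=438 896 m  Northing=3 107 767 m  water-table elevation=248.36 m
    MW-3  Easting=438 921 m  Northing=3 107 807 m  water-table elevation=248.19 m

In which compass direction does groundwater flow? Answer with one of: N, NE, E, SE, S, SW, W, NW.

Differences from MW-1: to MW-2 (Δx, Δy, Δh) = (40, -85, -0.21); to MW-3 = (65, -45, -0.38).
Determinant of the coordinate differences = 40·(-45) − 65·(-85) = 3725.
∂h/∂x = [(-0.21)·(-45) − (-0.38)·(-85)] / 3725 = -0.006134
∂h/∂y = [40·(-0.38) − 65·(-0.21)] / 3725 = -0.0004161
Flow = −∇h = (+0.006134 east, +0.0004161 north), which points east.

E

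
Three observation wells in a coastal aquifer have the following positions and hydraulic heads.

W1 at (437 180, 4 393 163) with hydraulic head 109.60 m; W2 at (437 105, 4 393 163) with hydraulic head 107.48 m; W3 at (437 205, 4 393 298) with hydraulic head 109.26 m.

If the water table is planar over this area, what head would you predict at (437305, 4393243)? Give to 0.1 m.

112.5 m

Differences from W1: to W2 (Δx, Δy, Δh) = (-75, 0, -2.12); to W3 = (25, 135, -0.34).
Determinant of the coordinate differences = (-75)·135 − 25·0 = -10125.
∂h/∂x = [(-2.12)·135 − (-0.34)·0] / -10125 = +0.02827
∂h/∂y = [(-75)·(-0.34) − 25·(-2.12)] / -10125 = -0.007753
h(437305, 4393243) = 109.60 + (+0.02827)·(125) + (-0.007753)·(80) = 109.60 +3.533 -0.620 = 112.513 m.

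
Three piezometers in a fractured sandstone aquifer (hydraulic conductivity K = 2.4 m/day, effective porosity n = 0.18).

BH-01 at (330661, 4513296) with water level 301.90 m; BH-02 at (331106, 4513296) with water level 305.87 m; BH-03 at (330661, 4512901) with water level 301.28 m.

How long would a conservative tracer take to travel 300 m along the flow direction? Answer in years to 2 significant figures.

6.8 years

∂h/∂x = (305.87 − 301.90) / (331106 − 330661) = +0.008921
∂h/∂y = (301.28 − 301.90) / (4512901 − 4513296) = +0.001570
|∇h| = √(0.008921² + 0.001570²) = 0.009058
Seepage velocity v = K·i/n = 2.4 × 0.009058 / 0.18 = 0.1208 m/day.
t = 300 / 0.1208 = 2483 days = 6.8 years.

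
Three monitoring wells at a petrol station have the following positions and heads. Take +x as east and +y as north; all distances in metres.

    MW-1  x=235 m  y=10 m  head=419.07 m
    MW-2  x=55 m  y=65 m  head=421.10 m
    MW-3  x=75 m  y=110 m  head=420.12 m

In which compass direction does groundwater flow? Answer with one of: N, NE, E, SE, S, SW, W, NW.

Three-point gradient (reference MW-1): Δ to MW-2 = (-180, 55, +2.03), Δ to MW-3 = (-160, 100, +1.05).
∂h/∂x = -0.01579, ∂h/∂y = -0.01476 (det = -9200).
Flow = −∇h = (+0.01579 east, +0.01476 north), which points northeast.

NE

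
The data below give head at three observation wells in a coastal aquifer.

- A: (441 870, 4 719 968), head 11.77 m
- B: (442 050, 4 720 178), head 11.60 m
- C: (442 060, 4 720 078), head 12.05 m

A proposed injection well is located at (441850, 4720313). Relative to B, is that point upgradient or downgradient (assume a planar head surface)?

With h = a·x + b·y + c and A as origin, the differences give:
  180·a + 210·b = -0.17
  190·a + 110·b = +0.28
Eliminate b (×110 and ×210, subtract): -20100·a = -77.500 → a = ∂h/∂x = +0.003856
Back-substitute: b = ∂h/∂y = -0.004114.
Head at (441850, 4720313) = 11.77 + (+0.003856)·(-20) + (-0.004114)·(345) = 10.27 m.
That is lower than the 11.60 m at B, so the point is downgradient.

downgradient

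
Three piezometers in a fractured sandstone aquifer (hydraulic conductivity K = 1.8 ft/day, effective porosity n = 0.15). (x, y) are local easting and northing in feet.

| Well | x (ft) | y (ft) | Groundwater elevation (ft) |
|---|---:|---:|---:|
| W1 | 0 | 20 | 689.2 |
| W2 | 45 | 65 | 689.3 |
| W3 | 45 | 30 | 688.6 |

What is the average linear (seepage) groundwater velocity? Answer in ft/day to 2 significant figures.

Differences from W1: to W2 (Δx, Δy, Δh) = (45, 45, +0.1); to W3 = (45, 10, -0.6).
Solve a·Δx + b·Δy = Δh: det = 45·10 − 45·45 = -1575.
∂h/∂x = [(+0.1)·10 − (-0.6)·45] / -1575 = -0.01778
∂h/∂y = [45·(-0.6) − 45·(+0.1)] / -1575 = +0.02000
|∇h| = √(-0.01778² + 0.02000²) = 0.02676
Seepage velocity v = K·i/n = 1.8 × 0.02676 / 0.15 = 0.3211 ft/day.

0.32 ft/day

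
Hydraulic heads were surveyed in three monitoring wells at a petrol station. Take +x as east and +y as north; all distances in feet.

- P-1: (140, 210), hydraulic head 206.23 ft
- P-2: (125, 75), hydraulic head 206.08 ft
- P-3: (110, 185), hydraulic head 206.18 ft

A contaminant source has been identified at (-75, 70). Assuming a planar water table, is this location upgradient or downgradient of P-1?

With h = a·x + b·y + c and P-1 as origin, the differences give:
  (-15)·a + (-135)·b = -0.15
  (-30)·a + (-25)·b = -0.05
Eliminate b (×(-25) and ×(-135), subtract): -3675·a = -3.000 → a = ∂h/∂x = +0.0008163
Back-substitute: b = ∂h/∂y = +0.001020.
Head at (-75, 70) = 206.23 + (+0.0008163)·(-215) + (+0.001020)·(-140) = 205.91 ft.
That is lower than the 206.23 ft at P-1, so the point is downgradient.

downgradient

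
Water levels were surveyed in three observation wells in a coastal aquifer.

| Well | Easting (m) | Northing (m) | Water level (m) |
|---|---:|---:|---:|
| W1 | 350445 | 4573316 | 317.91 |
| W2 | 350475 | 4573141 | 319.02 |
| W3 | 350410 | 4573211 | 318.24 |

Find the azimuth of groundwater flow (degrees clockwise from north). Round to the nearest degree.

Taking W1 as reference: W2−W1 = (30, -175, +1.11); W3−W1 = (-35, -105, +0.33).
Determinant of the coordinate differences = 30·(-105) − (-35)·(-175) = -9275.
∂h/∂x = [(+1.11)·(-105) − (+0.33)·(-175)] / -9275 = +0.006340
∂h/∂y = [30·(+0.33) − (-35)·(+1.11)] / -9275 = -0.005256
Flow direction (−∇h) has components (-0.006340 E, +0.005256 N).
Azimuth = atan2(E, N) = atan2(-0.006340, +0.005256) = 309.7° ≈ 310°.

310°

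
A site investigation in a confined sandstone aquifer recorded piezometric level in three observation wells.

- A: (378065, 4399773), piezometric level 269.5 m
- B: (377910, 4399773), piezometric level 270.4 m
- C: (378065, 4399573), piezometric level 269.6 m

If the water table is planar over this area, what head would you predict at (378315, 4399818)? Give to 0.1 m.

∂h/∂x = (270.4 − 269.5) / (377910 − 378065) = -0.005806
∂h/∂y = (269.6 − 269.5) / (4399573 − 4399773) = -0.0005000
h(378315, 4399818) = 269.5 + (-0.005806)·(250) + (-0.0005000)·(45) = 269.5 -1.452 -0.023 = 268.026 m.

268.0 m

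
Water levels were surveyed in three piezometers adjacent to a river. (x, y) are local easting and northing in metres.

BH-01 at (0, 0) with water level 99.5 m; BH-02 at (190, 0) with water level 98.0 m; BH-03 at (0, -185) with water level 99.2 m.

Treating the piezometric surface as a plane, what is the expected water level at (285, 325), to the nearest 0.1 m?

∂h/∂x = (98.0 − 99.5) / (190 − 0) = -0.007895
∂h/∂y = (99.2 − 99.5) / (-185 − 0) = +0.001622
h(285, 325) = 99.5 + (-0.007895)·(285) + (+0.001622)·(325) = 99.5 -2.250 +0.527 = 97.777 m.

97.8 m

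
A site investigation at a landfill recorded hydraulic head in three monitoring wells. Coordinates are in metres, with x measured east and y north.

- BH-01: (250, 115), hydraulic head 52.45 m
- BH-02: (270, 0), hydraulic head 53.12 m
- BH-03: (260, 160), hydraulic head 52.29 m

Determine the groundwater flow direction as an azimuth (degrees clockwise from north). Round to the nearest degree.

Taking BH-01 as reference: BH-02−BH-01 = (20, -115, +0.67); BH-03−BH-01 = (10, 45, -0.16).
Determinant of the coordinate differences = 20·45 − 10·(-115) = 2050.
∂h/∂x = [(+0.67)·45 − (-0.16)·(-115)] / 2050 = +0.005732
∂h/∂y = [20·(-0.16) − 10·(+0.67)] / 2050 = -0.004829
Flow direction (−∇h) has components (-0.005732 E, +0.004829 N).
Azimuth = atan2(E, N) = atan2(-0.005732, +0.004829) = 310.1° ≈ 310°.

310°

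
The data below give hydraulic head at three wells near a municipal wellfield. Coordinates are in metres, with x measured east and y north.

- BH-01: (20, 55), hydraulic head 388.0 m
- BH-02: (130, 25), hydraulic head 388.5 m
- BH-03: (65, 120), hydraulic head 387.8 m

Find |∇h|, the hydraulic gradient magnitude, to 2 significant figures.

0.0061

Taking BH-01 as reference: BH-02−BH-01 = (110, -30, +0.5); BH-03−BH-01 = (45, 65, -0.2).
Solve a·Δx + b·Δy = Δh: det = 110·65 − 45·(-30) = 8500.
∂h/∂x = [(+0.5)·65 − (-0.2)·(-30)] / 8500 = +0.003118
∂h/∂y = [110·(-0.2) − 45·(+0.5)] / 8500 = -0.005235
|∇h| = √(0.003118² + -0.005235²) = 0.006093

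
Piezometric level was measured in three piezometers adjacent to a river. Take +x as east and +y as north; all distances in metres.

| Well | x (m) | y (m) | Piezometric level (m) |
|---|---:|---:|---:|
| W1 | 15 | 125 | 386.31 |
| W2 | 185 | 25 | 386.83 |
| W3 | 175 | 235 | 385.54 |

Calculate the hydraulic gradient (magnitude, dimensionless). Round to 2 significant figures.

Differences from W1: to W2 (Δx, Δy, Δh) = (170, -100, +0.52); to W3 = (160, 110, -0.77).
Determinant of the coordinate differences = 170·110 − 160·(-100) = 34700.
∂h/∂x = [(+0.52)·110 − (-0.77)·(-100)] / 34700 = -0.0005706
∂h/∂y = [170·(-0.77) − 160·(+0.52)] / 34700 = -0.006170
|∇h| = √(-0.0005706² + -0.006170²) = 0.006196

0.0062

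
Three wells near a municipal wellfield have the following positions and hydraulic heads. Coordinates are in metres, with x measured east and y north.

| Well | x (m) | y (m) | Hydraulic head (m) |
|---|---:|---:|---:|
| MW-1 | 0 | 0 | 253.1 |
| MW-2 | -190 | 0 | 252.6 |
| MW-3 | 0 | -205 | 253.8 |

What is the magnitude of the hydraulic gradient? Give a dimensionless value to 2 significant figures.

∂h/∂x = (252.6 − 253.1) / (-190 − 0) = +0.002632
∂h/∂y = (253.8 − 253.1) / (-205 − 0) = -0.003415
|∇h| = √(0.002632² + -0.003415²) = 0.004312

0.0043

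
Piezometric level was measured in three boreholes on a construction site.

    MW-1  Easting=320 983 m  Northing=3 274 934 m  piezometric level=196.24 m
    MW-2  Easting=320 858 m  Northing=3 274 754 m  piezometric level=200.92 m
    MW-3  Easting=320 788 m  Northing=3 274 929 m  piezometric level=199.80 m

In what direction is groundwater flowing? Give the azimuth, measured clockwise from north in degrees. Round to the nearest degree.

053°

Taking MW-1 as reference: MW-2−MW-1 = (-125, -180, +4.68); MW-3−MW-1 = (-195, -5, +3.56).
Solve a·Δx + b·Δy = Δh: det = (-125)·(-5) − (-195)·(-180) = -34475.
∂h/∂x = [(+4.68)·(-5) − (+3.56)·(-180)] / -34475 = -0.01791
∂h/∂y = [(-125)·(+3.56) − (-195)·(+4.68)] / -34475 = -0.01356
Flow direction (−∇h) has components (+0.01791 E, +0.01356 N).
Azimuth = atan2(E, N) = atan2(+0.01791, +0.01356) = 52.9° ≈ 053°.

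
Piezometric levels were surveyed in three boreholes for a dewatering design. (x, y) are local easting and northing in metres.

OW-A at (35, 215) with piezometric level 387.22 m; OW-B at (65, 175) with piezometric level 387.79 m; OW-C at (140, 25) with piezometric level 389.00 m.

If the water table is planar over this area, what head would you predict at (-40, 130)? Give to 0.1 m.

Differences from OW-A: to OW-B (Δx, Δy, Δh) = (30, -40, +0.57); to OW-C = (105, -190, +1.78).
Determinant of the coordinate differences = 30·(-190) − 105·(-40) = -1500.
∂h/∂x = [(+0.57)·(-190) − (+1.78)·(-40)] / -1500 = +0.02473
∂h/∂y = [30·(+1.78) − 105·(+0.57)] / -1500 = +0.004300
h(-40, 130) = 387.22 + (+0.02473)·(-75) + (+0.004300)·(-85) = 387.22 -1.855 -0.366 = 385.000 m.

385.0 m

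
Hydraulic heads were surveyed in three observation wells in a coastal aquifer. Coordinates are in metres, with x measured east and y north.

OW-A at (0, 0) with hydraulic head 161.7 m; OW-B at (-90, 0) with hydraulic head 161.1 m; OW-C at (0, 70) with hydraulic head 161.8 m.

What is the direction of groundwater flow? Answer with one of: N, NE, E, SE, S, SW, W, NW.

∂h/∂x = (161.1 − 161.7) / (-90 − 0) = +0.006667
∂h/∂y = (161.8 − 161.7) / (70 − 0) = +0.001429
Flow = −∇h = (-0.006667 east, -0.001429 north), which points west.

W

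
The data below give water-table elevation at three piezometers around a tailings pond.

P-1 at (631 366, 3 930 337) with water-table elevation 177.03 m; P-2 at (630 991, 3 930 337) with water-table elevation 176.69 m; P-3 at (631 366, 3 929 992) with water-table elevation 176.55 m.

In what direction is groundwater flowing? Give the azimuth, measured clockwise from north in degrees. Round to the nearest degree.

213°

∂h/∂x = (176.69 − 177.03) / (630991 − 631366) = +0.0009067
∂h/∂y = (176.55 − 177.03) / (3929992 − 3930337) = +0.001391
Flow direction (−∇h) has components (-0.0009067 E, -0.001391 N).
Azimuth = atan2(E, N) = atan2(-0.0009067, -0.001391) = 213.1° ≈ 213°.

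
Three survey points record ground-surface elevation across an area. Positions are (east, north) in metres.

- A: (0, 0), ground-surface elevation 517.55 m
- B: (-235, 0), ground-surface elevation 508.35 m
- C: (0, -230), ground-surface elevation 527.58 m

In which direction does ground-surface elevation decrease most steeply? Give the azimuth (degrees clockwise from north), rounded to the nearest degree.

∂z/∂x = (508.35 − 517.55) / (-235 − 0) = +0.03915
∂z/∂y = (527.58 − 517.55) / (-230 − 0) = -0.04361
Steepest decrease is along −∇f: components (-0.03915 E, +0.04361 N).
Azimuth = atan2(-0.03915, +0.04361) = 318.1° ≈ 318°.

318°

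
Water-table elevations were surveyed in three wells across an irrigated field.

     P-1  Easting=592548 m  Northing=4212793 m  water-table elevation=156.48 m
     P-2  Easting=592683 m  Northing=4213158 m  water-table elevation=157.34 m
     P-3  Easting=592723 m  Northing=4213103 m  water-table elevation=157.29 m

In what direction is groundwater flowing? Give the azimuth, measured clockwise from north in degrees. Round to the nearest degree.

Differences from P-1: to P-2 (Δx, Δy, Δh) = (135, 365, +0.86); to P-3 = (175, 310, +0.81).
Solve a·Δx + b·Δy = Δh: det = 135·310 − 175·365 = -22025.
∂h/∂x = [(+0.86)·310 − (+0.81)·365] / -22025 = +0.001319
∂h/∂y = [135·(+0.81) − 175·(+0.86)] / -22025 = +0.001868
Flow direction (−∇h) has components (-0.001319 E, -0.001868 N).
Azimuth = atan2(E, N) = atan2(-0.001319, -0.001868) = 215.2° ≈ 215°.

215°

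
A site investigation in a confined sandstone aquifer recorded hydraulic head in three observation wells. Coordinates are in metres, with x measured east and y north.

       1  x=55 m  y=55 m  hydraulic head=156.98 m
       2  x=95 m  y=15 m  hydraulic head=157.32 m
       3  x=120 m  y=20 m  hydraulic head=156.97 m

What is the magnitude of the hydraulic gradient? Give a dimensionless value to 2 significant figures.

Differences from 1: to 2 (Δx, Δy, Δh) = (40, -40, +0.34); to 3 = (65, -35, -0.01).
Solve a·Δx + b·Δy = Δh: det = 40·(-35) − 65·(-40) = 1200.
∂h/∂x = [(+0.34)·(-35) − (-0.01)·(-40)] / 1200 = -0.01025
∂h/∂y = [40·(-0.01) − 65·(+0.34)] / 1200 = -0.01875
|∇h| = √(-0.01025² + -0.01875²) = 0.02137

0.021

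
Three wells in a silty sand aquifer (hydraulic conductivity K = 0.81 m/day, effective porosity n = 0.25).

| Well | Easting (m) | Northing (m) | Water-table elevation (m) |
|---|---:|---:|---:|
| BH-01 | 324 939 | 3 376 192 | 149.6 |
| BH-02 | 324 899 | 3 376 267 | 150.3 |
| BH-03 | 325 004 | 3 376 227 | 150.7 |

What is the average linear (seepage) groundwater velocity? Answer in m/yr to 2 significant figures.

Differences from BH-01: to BH-02 (Δx, Δy, Δh) = (-40, 75, +0.7); to BH-03 = (65, 35, +1.1).
Solve a·Δx + b·Δy = Δh: det = (-40)·35 − 65·75 = -6275.
∂h/∂x = [(+0.7)·35 − (+1.1)·75] / -6275 = +0.009243
∂h/∂y = [(-40)·(+1.1) − 65·(+0.7)] / -6275 = +0.01426
|∇h| = √(0.009243² + 0.01426²) = 0.01699
Seepage velocity v = K·i/n = 0.81 × 0.01699 / 0.25 = 0.05505 m/day = 20.11 m/yr.

20 m/yr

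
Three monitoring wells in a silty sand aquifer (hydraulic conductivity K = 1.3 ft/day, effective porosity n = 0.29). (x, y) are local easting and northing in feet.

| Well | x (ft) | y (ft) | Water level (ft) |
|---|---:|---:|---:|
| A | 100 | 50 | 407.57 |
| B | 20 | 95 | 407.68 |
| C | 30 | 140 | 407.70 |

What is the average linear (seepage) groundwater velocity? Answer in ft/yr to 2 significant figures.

2.0 ft/yr

With h = a·x + b·y + c and A as origin, the differences give:
  (-80)·a + 45·b = +0.11
  (-70)·a + 90·b = +0.13
Eliminate b (×90 and ×45, subtract): -4050·a = 4.050 → a = ∂h/∂x = -0.001000
Back-substitute: b = ∂h/∂y = +0.0006667.
|∇h| = √(-0.001000² + 0.0006667²) = 0.001202
Seepage velocity v = K·i/n = 1.3 × 0.001202 / 0.29 = 0.005388 ft/day = 1.968 ft/yr.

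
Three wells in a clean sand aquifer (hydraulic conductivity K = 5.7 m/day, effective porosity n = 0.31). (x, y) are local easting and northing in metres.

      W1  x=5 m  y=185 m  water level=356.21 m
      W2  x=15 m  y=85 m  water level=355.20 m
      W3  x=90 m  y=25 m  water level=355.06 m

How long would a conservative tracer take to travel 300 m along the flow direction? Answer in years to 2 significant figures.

3.5 years

Three-point gradient (reference W1): Δ to W2 = (10, -100, -1.01), Δ to W3 = (85, -160, -1.15).
∂h/∂x = +0.006754, ∂h/∂y = +0.01078 (det = 6900).
|∇h| = √(0.006754² + 0.01078²) = 0.01272
Seepage velocity v = K·i/n = 5.7 × 0.01272 / 0.31 = 0.2339 m/day.
t = 300 / 0.2339 = 1283 days = 3.51 years.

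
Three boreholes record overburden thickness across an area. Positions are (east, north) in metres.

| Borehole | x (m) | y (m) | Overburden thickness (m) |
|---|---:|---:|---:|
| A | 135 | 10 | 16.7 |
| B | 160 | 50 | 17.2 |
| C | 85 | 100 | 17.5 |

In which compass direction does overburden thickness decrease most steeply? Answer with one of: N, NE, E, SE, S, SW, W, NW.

S

Taking A as reference: B−A = (25, 40, +0.5); C−A = (-50, 90, +0.8).
Solve a·Δx + b·Δy = Δd: det = 25·90 − (-50)·40 = 4250.
∂d/∂x = [(+0.5)·90 − (+0.8)·40] / 4250 = +0.003059
∂d/∂y = [25·(+0.8) − (-50)·(+0.5)] / 4250 = +0.01059
Steepest decrease is along −∇f = (-0.003059 E, -0.01059 N) → south.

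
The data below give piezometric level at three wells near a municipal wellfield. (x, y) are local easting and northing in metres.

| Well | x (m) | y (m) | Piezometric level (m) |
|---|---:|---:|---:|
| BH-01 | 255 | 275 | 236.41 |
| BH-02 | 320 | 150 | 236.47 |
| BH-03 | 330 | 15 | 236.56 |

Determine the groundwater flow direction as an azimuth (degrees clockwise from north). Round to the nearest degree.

031°

With h = a·x + b·y + c and BH-01 as origin, the differences give:
  65·a + (-125)·b = +0.06
  75·a + (-260)·b = +0.15
Eliminate b (×(-260) and ×(-125), subtract): -7525·a = 3.150 → a = ∂h/∂x = -0.0004186
Back-substitute: b = ∂h/∂y = -0.0006977.
Flow direction (−∇h) has components (+0.0004186 E, +0.0006977 N).
Azimuth = atan2(E, N) = atan2(+0.0004186, +0.0006977) = 31.0° ≈ 031°.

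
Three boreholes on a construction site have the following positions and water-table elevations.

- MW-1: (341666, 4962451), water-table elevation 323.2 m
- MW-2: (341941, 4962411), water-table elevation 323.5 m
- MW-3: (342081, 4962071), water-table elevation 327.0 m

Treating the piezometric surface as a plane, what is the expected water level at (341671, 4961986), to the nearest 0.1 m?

328.1 m

With h = a·x + b·y + c and MW-1 as origin, the differences give:
  275·a + (-40)·b = +0.3
  415·a + (-380)·b = +3.8
Eliminate b (×(-380) and ×(-40), subtract): -87900·a = 38.00 → a = ∂h/∂x = -0.0004323
Back-substitute: b = ∂h/∂y = -0.01047.
h(341671, 4961986) = 323.2 + (-0.0004323)·(5) + (-0.01047)·(-465) = 323.2 -0.002 +4.870 = 328.067 m.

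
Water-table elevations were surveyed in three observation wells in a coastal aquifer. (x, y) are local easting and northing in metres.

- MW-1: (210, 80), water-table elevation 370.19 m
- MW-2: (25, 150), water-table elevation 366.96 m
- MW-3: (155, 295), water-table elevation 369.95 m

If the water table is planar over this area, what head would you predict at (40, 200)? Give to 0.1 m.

With h = a·x + b·y + c and MW-1 as origin, the differences give:
  (-185)·a + 70·b = -3.23
  (-55)·a + 215·b = -0.24
Eliminate b (×215 and ×70, subtract): -35925·a = -677.650 → a = ∂h/∂x = +0.01886
Back-substitute: b = ∂h/∂y = +0.003709.
h(40, 200) = 370.19 + (+0.01886)·(-170) + (+0.003709)·(120) = 370.19 -3.207 +0.445 = 367.428 m.

367.4 m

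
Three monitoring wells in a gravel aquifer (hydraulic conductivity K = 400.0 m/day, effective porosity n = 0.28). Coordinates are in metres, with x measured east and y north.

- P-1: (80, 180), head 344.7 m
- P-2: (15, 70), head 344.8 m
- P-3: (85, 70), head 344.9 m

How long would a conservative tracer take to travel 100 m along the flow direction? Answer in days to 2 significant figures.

Differences from P-1: to P-2 (Δx, Δy, Δh) = (-65, -110, +0.1); to P-3 = (5, -110, +0.2).
Determinant of the coordinate differences = (-65)·(-110) − 5·(-110) = 7700.
∂h/∂x = [(+0.1)·(-110) − (+0.2)·(-110)] / 7700 = +0.001429
∂h/∂y = [(-65)·(+0.2) − 5·(+0.1)] / 7700 = -0.001753
|∇h| = √(0.001429² + -0.001753²) = 0.002262
Seepage velocity v = K·i/n = 400.0 × 0.002262 / 0.28 = 3.231 m/day.
t = 100 / 3.231 = 30.95 days.

31 days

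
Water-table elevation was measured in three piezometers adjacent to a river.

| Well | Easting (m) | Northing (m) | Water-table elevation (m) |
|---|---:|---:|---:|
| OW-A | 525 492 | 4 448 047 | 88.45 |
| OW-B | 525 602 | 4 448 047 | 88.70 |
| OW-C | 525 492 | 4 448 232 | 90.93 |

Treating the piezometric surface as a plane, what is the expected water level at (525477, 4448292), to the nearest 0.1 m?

∂h/∂x = (88.70 − 88.45) / (525602 − 525492) = +0.002273
∂h/∂y = (90.93 − 88.45) / (4448232 − 4448047) = +0.01341
h(525477, 4448292) = 88.45 + (+0.002273)·(-15) + (+0.01341)·(245) = 88.45 -0.034 +3.284 = 91.700 m.

91.7 m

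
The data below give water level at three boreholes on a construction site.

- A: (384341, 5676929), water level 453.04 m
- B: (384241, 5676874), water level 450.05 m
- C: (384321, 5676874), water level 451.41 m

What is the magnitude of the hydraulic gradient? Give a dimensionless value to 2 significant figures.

0.029

Differences from A: to B (Δx, Δy, Δh) = (-100, -55, -2.99); to C = (-20, -55, -1.63).
Solve a·Δx + b·Δy = Δh: det = (-100)·(-55) − (-20)·(-55) = 4400.
∂h/∂x = [(-2.99)·(-55) − (-1.63)·(-55)] / 4400 = +0.01700
∂h/∂y = [(-100)·(-1.63) − (-20)·(-2.99)] / 4400 = +0.02345
|∇h| = √(0.01700² + 0.02345²) = 0.02896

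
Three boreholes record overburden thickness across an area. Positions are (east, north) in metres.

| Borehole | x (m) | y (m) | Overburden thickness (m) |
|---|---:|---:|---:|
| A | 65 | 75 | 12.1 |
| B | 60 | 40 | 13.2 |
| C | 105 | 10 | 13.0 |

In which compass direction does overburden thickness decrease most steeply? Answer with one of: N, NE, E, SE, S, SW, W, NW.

Taking A as reference: B−A = (-5, -35, +1.1); C−A = (40, -65, +0.9).
Determinant of the coordinate differences = (-5)·(-65) − 40·(-35) = 1725.
∂d/∂x = [(+1.1)·(-65) − (+0.9)·(-35)] / 1725 = -0.02319
∂d/∂y = [(-5)·(+0.9) − 40·(+1.1)] / 1725 = -0.02812
Steepest decrease is along −∇f = (+0.02319 E, +0.02812 N) → northeast.

NE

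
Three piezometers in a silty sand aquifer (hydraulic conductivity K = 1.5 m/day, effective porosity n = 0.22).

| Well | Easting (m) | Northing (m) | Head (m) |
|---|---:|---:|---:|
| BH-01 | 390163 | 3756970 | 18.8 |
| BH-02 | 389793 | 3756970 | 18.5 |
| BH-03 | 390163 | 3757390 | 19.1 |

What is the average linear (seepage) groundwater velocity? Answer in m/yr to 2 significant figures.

2.7 m/yr

∂h/∂x = (18.5 − 18.8) / (389793 − 390163) = +0.0008108
∂h/∂y = (19.1 − 18.8) / (3757390 − 3756970) = +0.0007143
|∇h| = √(0.0008108² + 0.0007143²) = 0.001081
Seepage velocity v = K·i/n = 1.5 × 0.001081 / 0.22 = 0.00737 m/day = 2.692 m/yr.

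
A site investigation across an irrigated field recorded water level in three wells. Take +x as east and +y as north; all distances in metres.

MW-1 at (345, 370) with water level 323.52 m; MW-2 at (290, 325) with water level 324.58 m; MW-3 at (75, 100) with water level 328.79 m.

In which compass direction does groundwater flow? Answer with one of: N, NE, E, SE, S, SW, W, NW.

E

Taking MW-1 as reference: MW-2−MW-1 = (-55, -45, +1.06); MW-3−MW-1 = (-270, -270, +5.27).
Determinant of the coordinate differences = (-55)·(-270) − (-270)·(-45) = 2700.
∂h/∂x = [(+1.06)·(-270) − (+5.27)·(-45)] / 2700 = -0.01817
∂h/∂y = [(-55)·(+5.27) − (-270)·(+1.06)] / 2700 = -0.001352
Flow = −∇h = (+0.01817 east, +0.001352 north), which points east.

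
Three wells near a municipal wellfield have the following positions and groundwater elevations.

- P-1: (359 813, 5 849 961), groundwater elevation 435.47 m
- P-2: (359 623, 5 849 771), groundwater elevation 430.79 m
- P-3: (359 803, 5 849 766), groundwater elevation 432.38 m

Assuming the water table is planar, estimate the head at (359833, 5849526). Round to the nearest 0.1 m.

429.0 m

With h = a·x + b·y + c and P-1 as origin, the differences give:
  (-190)·a + (-190)·b = -4.68
  (-10)·a + (-195)·b = -3.09
Eliminate b (×(-195) and ×(-190), subtract): 35150·a = 325.500 → a = ∂h/∂x = +0.009260
Back-substitute: b = ∂h/∂y = +0.01537.
h(359833, 5849526) = 435.47 + (+0.009260)·(20) + (+0.01537)·(-435) = 435.47 +0.185 -6.687 = 428.969 m.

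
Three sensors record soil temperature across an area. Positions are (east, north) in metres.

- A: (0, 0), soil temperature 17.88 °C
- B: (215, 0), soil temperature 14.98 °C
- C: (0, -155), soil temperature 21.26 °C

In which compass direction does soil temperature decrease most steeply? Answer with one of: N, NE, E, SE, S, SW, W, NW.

∂T/∂x = (14.98 − 17.88) / (215 − 0) = -0.01349
∂T/∂y = (21.26 − 17.88) / (-155 − 0) = -0.02181
Steepest decrease is along −∇f = (+0.01349 E, +0.02181 N) → northeast.

NE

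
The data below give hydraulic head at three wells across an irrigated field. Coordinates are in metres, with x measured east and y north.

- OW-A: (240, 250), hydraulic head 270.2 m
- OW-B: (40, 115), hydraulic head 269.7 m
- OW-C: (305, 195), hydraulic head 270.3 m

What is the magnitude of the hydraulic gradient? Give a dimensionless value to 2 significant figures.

0.0022

With h = a·x + b·y + c and OW-A as origin, the differences give:
  (-200)·a + (-135)·b = -0.5
  65·a + (-55)·b = +0.1
Eliminate b (×(-55) and ×(-135), subtract): 19775·a = 41.00 → a = ∂h/∂x = +0.002073
Back-substitute: b = ∂h/∂y = +0.0006321.
|∇h| = √(0.002073² + 0.0006321²) = 0.002167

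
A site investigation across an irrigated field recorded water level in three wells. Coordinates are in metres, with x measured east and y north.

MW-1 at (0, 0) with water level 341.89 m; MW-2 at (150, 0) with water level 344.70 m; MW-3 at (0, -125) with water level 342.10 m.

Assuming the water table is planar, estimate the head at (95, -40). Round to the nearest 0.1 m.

∂h/∂x = (344.70 − 341.89) / (150 − 0) = +0.01873
∂h/∂y = (342.10 − 341.89) / (-125 − 0) = -0.001680
h(95, -40) = 341.89 + (+0.01873)·(95) + (-0.001680)·(-40) = 341.89 +1.780 +0.067 = 343.737 m.

343.7 m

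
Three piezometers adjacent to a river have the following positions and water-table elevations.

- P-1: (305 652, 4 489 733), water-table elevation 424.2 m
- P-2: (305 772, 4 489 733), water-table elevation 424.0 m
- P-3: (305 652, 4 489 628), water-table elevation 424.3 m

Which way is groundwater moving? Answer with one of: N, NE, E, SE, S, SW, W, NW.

∂h/∂x = (424.0 − 424.2) / (305772 − 305652) = -0.001667
∂h/∂y = (424.3 − 424.2) / (4489628 − 4489733) = -0.0009524
Flow = −∇h = (+0.001667 east, +0.0009524 north), which points northeast.

NE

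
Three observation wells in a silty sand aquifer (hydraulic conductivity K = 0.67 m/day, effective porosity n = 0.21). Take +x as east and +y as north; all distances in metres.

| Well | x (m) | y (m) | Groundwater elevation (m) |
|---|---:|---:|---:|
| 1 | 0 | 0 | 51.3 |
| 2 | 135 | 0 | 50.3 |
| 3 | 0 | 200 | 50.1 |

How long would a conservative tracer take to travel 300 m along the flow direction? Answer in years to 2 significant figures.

27 years

∂h/∂x = (50.3 − 51.3) / (135 − 0) = -0.007407
∂h/∂y = (50.1 − 51.3) / (200 − 0) = -0.006000
|∇h| = √(-0.007407² + -0.006000²) = 0.009532
Seepage velocity v = K·i/n = 0.67 × 0.009532 / 0.21 = 0.03041 m/day.
t = 300 / 0.03041 = 9865 days = 27 years.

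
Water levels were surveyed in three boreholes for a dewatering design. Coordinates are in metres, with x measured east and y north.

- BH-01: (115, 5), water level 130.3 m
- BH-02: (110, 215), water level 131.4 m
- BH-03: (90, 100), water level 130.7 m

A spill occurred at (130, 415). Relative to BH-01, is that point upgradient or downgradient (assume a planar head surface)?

upgradient

With h = a·x + b·y + c and BH-01 as origin, the differences give:
  (-5)·a + 210·b = +1.1
  (-25)·a + 95·b = +0.4
Eliminate b (×95 and ×210, subtract): 4775·a = 20.50 → a = ∂h/∂x = +0.004293
Back-substitute: b = ∂h/∂y = +0.005340.
Head at (130, 415) = 130.3 + (+0.004293)·(15) + (+0.005340)·(410) = 132.55 m.
That is higher than the 130.3 m at BH-01, so the point is upgradient.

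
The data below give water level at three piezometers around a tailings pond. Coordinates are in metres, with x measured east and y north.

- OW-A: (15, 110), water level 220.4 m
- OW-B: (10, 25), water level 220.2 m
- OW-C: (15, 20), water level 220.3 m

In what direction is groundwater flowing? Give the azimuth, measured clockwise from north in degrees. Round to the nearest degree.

267°

Differences from OW-A: to OW-B (Δx, Δy, Δh) = (-5, -85, -0.2); to OW-C = (0, -90, -0.1).
Determinant of the coordinate differences = (-5)·(-90) − 0·(-85) = 450.
∂h/∂x = [(-0.2)·(-90) − (-0.1)·(-85)] / 450 = +0.02111
∂h/∂y = [(-5)·(-0.1) − 0·(-0.2)] / 450 = +0.001111
Flow direction (−∇h) has components (-0.02111 E, -0.001111 N).
Azimuth = atan2(E, N) = atan2(-0.02111, -0.001111) = 267.0° ≈ 267°.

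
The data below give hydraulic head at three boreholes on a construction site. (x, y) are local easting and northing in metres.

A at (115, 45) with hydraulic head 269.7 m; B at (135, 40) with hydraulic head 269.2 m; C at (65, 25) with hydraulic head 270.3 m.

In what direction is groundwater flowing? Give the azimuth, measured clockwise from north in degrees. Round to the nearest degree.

135°

Differences from A: to B (Δx, Δy, Δh) = (20, -5, -0.5); to C = (-50, -20, +0.6).
Determinant of the coordinate differences = 20·(-20) − (-50)·(-5) = -650.
∂h/∂x = [(-0.5)·(-20) − (+0.6)·(-5)] / -650 = -0.02000
∂h/∂y = [20·(+0.6) − (-50)·(-0.5)] / -650 = +0.02000
Flow direction (−∇h) has components (+0.02000 E, -0.02000 N).
Azimuth = atan2(E, N) = atan2(+0.02000, -0.02000) = 135.0° ≈ 135°.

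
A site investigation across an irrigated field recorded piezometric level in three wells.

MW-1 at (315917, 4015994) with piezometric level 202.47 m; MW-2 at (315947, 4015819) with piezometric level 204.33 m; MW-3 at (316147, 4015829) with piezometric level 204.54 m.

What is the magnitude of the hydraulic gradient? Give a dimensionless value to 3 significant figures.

0.0105

With h = a·x + b·y + c and MW-1 as origin, the differences give:
  30·a + (-175)·b = +1.86
  230·a + (-165)·b = +2.07
Eliminate b (×(-165) and ×(-175), subtract): 35300·a = 55.350 → a = ∂h/∂x = +0.001568
Back-substitute: b = ∂h/∂y = -0.01036.
|∇h| = √(0.001568² + -0.01036²) = 0.01048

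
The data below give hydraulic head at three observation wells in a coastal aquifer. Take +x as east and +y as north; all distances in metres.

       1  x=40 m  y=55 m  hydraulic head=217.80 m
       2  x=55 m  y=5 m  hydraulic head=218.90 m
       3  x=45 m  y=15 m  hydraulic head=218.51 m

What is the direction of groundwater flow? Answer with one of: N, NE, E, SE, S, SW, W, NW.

NW

Differences from 1: to 2 (Δx, Δy, Δh) = (15, -50, +1.10); to 3 = (5, -40, +0.71).
Solve a·Δx + b·Δy = Δh: det = 15·(-40) − 5·(-50) = -350.
∂h/∂x = [(+1.10)·(-40) − (+0.71)·(-50)] / -350 = +0.02429
∂h/∂y = [15·(+0.71) − 5·(+1.10)] / -350 = -0.01471
Flow = −∇h = (-0.02429 east, +0.01471 north), which points northwest.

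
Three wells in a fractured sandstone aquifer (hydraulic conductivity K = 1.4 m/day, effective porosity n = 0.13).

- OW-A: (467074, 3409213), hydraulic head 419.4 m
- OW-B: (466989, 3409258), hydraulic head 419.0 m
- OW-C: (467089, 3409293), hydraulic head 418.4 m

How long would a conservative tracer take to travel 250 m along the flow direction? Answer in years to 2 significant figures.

With h = a·x + b·y + c and OW-A as origin, the differences give:
  (-85)·a + 45·b = -0.4
  15·a + 80·b = -1.0
Eliminate b (×80 and ×45, subtract): -7475·a = 13.00 → a = ∂h/∂x = -0.001739
Back-substitute: b = ∂h/∂y = -0.01217.
|∇h| = √(-0.001739² + -0.01217²) = 0.01229
Seepage velocity v = K·i/n = 1.4 × 0.01229 / 0.13 = 0.1324 m/day.
t = 250 / 0.1324 = 1888 days = 5.17 years.

5.2 years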